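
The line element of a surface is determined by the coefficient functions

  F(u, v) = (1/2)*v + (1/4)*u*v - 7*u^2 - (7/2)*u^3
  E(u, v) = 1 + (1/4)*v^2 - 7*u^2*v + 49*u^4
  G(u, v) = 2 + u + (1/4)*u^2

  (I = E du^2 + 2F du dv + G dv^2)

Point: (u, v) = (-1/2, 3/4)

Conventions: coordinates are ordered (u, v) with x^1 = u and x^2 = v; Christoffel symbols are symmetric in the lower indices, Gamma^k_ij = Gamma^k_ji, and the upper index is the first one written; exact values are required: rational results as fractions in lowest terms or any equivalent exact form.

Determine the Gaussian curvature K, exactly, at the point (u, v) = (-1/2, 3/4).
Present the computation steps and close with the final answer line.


E = 185/64, F = -33/32, G = 25/16, EG - F^2 = 221/64 at the point
E_u = -77/4, E_v = -11/8, F_u = 73/16, F_v = 3/8, G_u = 3/4, G_v = 0
E_vv = 1/2, F_uv = 1/4, G_uu = 1/2
Apply the Brioschi formula K = (det M1 - det M2)/(EG - F^2)^2 over the derivative matrices of E, F, G.
M1 = [[-E_vv/2 + F_uv - G_uu/2, E_u/2, F_u - E_v/2], [F_v - G_u/2, E, F], [G_v/2, F, G]] = [[-1/4, -77/8, 21/4], [0, 185/64, -33/32], [0, -33/32, 25/16]]; det M1 = -221/256
M2 = [[0, E_v/2, G_u/2], [E_v/2, E, F], [G_u/2, F, G]] = [[0, -11/16, 3/8], [-11/16, 185/64, -33/32], [3/8, -33/32, 25/16]]; det M2 = -157/256
det M1 - det M2 = -1/4; K = -1/4 / (221/64)^2 = -1024/48841

Answer: K = -1024/48841


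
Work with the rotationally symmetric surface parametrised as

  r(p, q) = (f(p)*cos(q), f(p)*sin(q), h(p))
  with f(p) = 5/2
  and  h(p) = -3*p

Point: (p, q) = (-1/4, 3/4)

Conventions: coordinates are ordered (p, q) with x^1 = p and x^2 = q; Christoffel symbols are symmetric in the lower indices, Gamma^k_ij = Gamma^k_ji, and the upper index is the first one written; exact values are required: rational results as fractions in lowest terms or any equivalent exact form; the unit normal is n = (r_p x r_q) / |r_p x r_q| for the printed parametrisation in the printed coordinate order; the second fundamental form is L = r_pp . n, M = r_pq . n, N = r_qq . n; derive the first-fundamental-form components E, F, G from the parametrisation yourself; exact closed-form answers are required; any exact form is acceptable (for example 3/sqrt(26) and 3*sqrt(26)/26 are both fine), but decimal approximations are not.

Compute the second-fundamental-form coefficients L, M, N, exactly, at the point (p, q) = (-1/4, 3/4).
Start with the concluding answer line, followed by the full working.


Answer: L = 0, M = 0, N = -5/2

f = 5/2, f' = 0, f'' = 0, h' = -3, h'' = 0
E = 9, F = 0, G = 25/4; answer radicand W^2 = 9
unnormalised second-form numerators: l = 0, m = 0, n = -15/2; L = l/sqrt(9), and similarly M = m/sqrt(W^2), N = n/sqrt(W^2)


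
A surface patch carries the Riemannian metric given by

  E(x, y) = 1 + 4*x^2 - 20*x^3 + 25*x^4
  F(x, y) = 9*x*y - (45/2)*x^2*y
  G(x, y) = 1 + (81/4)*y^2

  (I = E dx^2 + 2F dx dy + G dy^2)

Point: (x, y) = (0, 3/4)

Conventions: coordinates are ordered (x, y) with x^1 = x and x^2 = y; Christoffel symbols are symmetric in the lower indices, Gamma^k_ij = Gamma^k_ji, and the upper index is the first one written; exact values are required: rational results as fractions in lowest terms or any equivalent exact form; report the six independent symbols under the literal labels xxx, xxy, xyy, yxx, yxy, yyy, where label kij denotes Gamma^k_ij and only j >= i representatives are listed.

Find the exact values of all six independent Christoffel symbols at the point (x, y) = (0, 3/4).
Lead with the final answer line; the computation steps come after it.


Answer: Gamma_xxx = 0, Gamma_xxy = 0, Gamma_xyy = 0, Gamma_yxx = 432/793, Gamma_yxy = 0, Gamma_yyy = 972/793

E = 1, F = 0, G = 793/64 at the point
E_x = 0, E_y = 0, F_x = 27/4, F_y = 0, G_x = 0, G_y = 243/8
EG - F^2 = 793/64;  g^inv = (64/793) * [[793/64, 0], [0, 1]]
first-kind symbols [ij,l] = (1/2)(d_i g_jl + d_j g_il - d_l g_ij): [xx,x] = E_x/2 = 0, [xx,y] = F_x - E_y/2 = 27/4, [xy,x] = E_y/2 = 0, [xy,y] = G_x/2 = 0, [yy,x] = F_y - G_x/2 = 0, [yy,y] = G_y/2 = 243/16
Gamma^x_ij = (G*[ij,x] - F*[ij,y])/(EG - F^2), Gamma^y_ij = (E*[ij,y] - F*[ij,x])/(EG - F^2)


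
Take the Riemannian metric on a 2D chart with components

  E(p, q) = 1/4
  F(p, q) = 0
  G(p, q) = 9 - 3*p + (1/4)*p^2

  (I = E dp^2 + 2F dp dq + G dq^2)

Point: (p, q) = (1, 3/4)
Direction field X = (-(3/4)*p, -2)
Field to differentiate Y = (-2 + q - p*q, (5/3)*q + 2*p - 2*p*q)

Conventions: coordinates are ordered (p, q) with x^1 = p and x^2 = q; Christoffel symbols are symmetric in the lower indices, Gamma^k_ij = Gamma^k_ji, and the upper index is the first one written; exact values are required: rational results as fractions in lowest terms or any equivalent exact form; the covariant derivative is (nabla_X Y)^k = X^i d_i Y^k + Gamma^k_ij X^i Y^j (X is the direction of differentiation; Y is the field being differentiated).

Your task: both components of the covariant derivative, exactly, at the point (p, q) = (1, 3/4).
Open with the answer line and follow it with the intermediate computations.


Answer: (nabla_X Y)^p = -271/16, (nabla_X Y)^q = -59/240

E = 1/4, F = 0, G = 25/4 at the point
E_p = 0, E_q = 0, F_p = 0, F_q = 0, G_p = -5/2, G_q = 0
EG - F^2 = 25/16;  g^inv = (16/25) * [[25/4, 0], [0, 1/4]]
first-kind symbols [ij,l] = (1/2)(d_i g_jl + d_j g_il - d_l g_ij): [pp,p] = E_p/2 = 0, [pp,q] = F_p - E_q/2 = 0, [pq,p] = E_q/2 = 0, [pq,q] = G_p/2 = -5/4, [qq,p] = F_q - G_p/2 = 5/4, [qq,q] = G_q/2 = 0
Gamma^p_ij = (G*[ij,p] - F*[ij,q])/(EG - F^2), Gamma^q_ij = (E*[ij,q] - F*[ij,p])/(EG - F^2)
Gamma_ppp = 0, Gamma_ppq = 0, Gamma_pqq = 5, Gamma_qpp = 0, Gamma_qpq = -1/5, Gamma_qqq = 0
X = (-3/4, -2), Y = (-2, 7/4) at the point


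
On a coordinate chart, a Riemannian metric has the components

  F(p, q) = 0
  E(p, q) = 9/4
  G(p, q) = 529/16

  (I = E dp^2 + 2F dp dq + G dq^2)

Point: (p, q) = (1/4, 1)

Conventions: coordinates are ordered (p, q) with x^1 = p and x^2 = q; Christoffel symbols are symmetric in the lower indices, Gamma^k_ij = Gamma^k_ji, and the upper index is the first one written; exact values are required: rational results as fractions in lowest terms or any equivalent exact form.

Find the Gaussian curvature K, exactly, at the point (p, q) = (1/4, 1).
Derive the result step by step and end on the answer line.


E = 9/4, F = 0, G = 529/16, EG - F^2 = 4761/64 at the point
E_p = 0, E_q = 0, F_p = 0, F_q = 0, G_p = 0, G_q = 0
E_qq = 0, F_pq = 0, G_pp = 0
Brioschi: K = (det M1 - det M2) / (EG - F^2)^2 with the standard first/second-derivative matrices M1, M2.
M1 = [[-E_qq/2 + F_pq - G_pp/2, E_p/2, F_p - E_q/2], [F_q - G_p/2, E, F], [G_q/2, F, G]] = [[0, 0, 0], [0, 9/4, 0], [0, 0, 529/16]]; det M1 = 0
M2 = [[0, E_q/2, G_p/2], [E_q/2, E, F], [G_p/2, F, G]] = [[0, 0, 0], [0, 9/4, 0], [0, 0, 529/16]]; det M2 = 0
det M1 - det M2 = 0; K = 0 / (4761/64)^2 = 0

Answer: K = 0


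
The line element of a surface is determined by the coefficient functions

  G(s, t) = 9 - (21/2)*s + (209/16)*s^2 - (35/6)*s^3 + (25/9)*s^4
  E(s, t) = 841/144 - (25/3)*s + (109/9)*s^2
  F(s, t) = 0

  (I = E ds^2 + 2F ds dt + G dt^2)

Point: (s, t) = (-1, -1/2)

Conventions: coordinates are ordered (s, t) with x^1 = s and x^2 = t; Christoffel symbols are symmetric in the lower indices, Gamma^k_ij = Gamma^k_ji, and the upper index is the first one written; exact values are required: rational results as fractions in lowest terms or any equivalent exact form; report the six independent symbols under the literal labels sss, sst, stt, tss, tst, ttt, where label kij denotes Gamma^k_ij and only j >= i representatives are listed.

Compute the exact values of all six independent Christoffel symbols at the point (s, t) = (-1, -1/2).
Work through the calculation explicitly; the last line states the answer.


E = 3785/144, F = 0, G = 5929/144 at the point
E_s = -293/9, E_t = 0, F_s = 0, F_t = 0, G_s = -4697/72, G_t = 0
EG - F^2 = 22441265/20736;  g^inv = (20736/22441265) * [[5929/144, 0], [0, 3785/144]]
first-kind symbols [ij,l] = (1/2)(d_i g_jl + d_j g_il - d_l g_ij): [ss,s] = E_s/2 = -293/18, [ss,t] = F_s - E_t/2 = 0, [st,s] = E_t/2 = 0, [st,t] = G_s/2 = -4697/144, [tt,s] = F_t - G_s/2 = 4697/144, [tt,t] = G_t/2 = 0
Gamma^s_ij = (G*[ij,s] - F*[ij,t])/(EG - F^2), Gamma^t_ij = (E*[ij,t] - F*[ij,s])/(EG - F^2)

Answer: Gamma_sss = -2344/3785, Gamma_sst = 0, Gamma_stt = 4697/3785, Gamma_tss = 0, Gamma_tst = -61/77, Gamma_ttt = 0


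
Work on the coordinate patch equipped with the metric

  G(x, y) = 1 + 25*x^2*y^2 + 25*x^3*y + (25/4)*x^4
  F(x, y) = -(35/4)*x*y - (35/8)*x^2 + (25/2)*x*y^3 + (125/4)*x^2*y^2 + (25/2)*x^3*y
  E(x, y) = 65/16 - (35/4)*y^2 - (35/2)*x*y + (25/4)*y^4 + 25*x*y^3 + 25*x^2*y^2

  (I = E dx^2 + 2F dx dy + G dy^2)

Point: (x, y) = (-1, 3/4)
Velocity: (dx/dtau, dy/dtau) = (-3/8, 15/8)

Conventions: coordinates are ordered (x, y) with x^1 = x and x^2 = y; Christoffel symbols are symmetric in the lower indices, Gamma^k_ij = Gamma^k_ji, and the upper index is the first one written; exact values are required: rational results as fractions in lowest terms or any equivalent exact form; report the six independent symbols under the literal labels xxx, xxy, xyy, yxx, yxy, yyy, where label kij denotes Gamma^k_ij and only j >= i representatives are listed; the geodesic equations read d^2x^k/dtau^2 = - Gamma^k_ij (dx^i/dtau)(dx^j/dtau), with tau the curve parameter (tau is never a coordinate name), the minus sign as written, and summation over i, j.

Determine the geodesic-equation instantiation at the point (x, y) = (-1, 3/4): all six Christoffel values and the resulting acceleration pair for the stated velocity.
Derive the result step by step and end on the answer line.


E = 18185/1024, F = 655/128, G = 41/16 at the point
E_x = -1965/64, E_y = 655/64, F_x = 55/128, F_y = 705/32, G_x = 25/8, G_y = 25/2
EG - F^2 = 19785/1024;  g^inv = (1024/19785) * [[41/16, -655/128], [-655/128, 18185/1024]]
first-kind symbols [ij,l] = (1/2)(d_i g_jl + d_j g_il - d_l g_ij): [xx,x] = E_x/2 = -1965/128, [xx,y] = F_x - E_y/2 = -75/16, [xy,x] = E_y/2 = 655/128, [xy,y] = G_x/2 = 25/16, [yy,x] = F_y - G_x/2 = 655/32, [yy,y] = G_y/2 = 25/4
Gamma^x_ij = (G*[ij,x] - F*[ij,y])/(EG - F^2), Gamma^y_ij = (E*[ij,y] - F*[ij,x])/(EG - F^2)
Gamma_xxx = -1048/1319, Gamma_xxy = 1048/3957, Gamma_xyy = 4192/3957, Gamma_yxx = -320/1319, Gamma_yxy = 320/3957, Gamma_yyy = 1280/3957
d^2x/dtau^2 = -(Gamma_xxx*(-3/8)^2 + 2*Gamma_xxy*(-3/8)*(15/8) + Gamma_xyy*(15/8)^2) = -34191/10552
d^2y/dtau^2 = -(Gamma_yxx*(-3/8)^2 + 2*Gamma_yxy*(-3/8)*(15/8) + Gamma_yyy*(15/8)^2) = -1305/1319

Answer: Gamma_xxx = -1048/1319, Gamma_xxy = 1048/3957, Gamma_xyy = 4192/3957, Gamma_yxx = -320/1319, Gamma_yxy = 320/3957, Gamma_yyy = 1280/3957; accelerations (d^2x/dtau^2, d^2y/dtau^2) = (-34191/10552, -1305/1319)


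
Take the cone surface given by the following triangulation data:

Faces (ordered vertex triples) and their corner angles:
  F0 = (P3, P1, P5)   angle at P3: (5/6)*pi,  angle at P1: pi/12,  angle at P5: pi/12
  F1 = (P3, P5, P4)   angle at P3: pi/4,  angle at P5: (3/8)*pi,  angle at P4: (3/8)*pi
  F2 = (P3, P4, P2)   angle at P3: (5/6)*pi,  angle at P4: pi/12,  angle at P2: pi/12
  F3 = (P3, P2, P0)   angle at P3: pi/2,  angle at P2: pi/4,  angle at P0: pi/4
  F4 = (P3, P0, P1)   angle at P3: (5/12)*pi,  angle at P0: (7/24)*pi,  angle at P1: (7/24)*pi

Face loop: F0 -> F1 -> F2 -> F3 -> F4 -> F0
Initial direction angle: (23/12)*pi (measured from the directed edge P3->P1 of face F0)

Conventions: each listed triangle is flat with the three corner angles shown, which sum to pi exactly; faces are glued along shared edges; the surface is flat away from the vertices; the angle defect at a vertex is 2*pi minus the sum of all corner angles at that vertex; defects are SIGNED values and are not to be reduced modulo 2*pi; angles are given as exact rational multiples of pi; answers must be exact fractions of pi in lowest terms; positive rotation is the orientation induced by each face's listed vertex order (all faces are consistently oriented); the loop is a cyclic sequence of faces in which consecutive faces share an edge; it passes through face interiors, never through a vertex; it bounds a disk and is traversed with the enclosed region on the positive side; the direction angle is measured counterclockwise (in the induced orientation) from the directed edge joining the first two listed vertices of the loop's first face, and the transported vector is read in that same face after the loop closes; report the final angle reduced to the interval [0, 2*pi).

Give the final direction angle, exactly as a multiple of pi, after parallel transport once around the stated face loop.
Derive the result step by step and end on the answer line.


enclosed vertex P3: corner angles sum to (17/6)*pi, defect = 2*pi - (17/6)*pi = (-5/6)*pi
the rotation equals the total enclosed defect, so the final angle is initial + defects (mod 2*pi)
final angle = (23/12)*pi - (5/6)*pi = (13/12)*pi (mod 2*pi)

Answer: final direction angle = (13/12)*pi


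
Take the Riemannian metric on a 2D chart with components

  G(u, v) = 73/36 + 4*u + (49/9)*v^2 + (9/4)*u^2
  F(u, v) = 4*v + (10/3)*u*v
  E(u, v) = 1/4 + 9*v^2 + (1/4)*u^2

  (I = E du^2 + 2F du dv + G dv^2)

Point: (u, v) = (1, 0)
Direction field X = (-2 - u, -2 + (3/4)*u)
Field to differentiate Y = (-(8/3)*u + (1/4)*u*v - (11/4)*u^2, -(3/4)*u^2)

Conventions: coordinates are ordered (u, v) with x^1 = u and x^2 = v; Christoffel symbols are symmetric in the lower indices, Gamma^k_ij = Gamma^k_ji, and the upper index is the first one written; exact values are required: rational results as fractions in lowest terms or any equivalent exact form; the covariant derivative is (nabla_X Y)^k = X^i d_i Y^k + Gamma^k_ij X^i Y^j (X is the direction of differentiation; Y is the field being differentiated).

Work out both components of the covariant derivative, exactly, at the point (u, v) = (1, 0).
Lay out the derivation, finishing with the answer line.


E = 1/2, F = 0, G = 149/18 at the point
E_u = 1/2, E_v = 0, F_u = 0, F_v = 22/3, G_u = 17/2, G_v = 0
EG - F^2 = 149/36;  g^inv = (36/149) * [[149/18, 0], [0, 1/2]]
first-kind symbols [ij,l] = (1/2)(d_i g_jl + d_j g_il - d_l g_ij): [uu,u] = E_u/2 = 1/4, [uu,v] = F_u - E_v/2 = 0, [uv,u] = E_v/2 = 0, [uv,v] = G_u/2 = 17/4, [vv,u] = F_v - G_u/2 = 37/12, [vv,v] = G_v/2 = 0
Gamma^u_ij = (G*[ij,u] - F*[ij,v])/(EG - F^2), Gamma^v_ij = (E*[ij,v] - F*[ij,u])/(EG - F^2)
Gamma_uuu = 1/2, Gamma_uuv = 0, Gamma_uvv = 37/6, Gamma_vuu = 0, Gamma_vuv = 153/298, Gamma_vvv = 0
X = (-3, -5/4), Y = (-65/12, -3/4) at the point

Answer: (nabla_X Y)^u = 1219/32, (nabla_X Y)^v = 43539/4768


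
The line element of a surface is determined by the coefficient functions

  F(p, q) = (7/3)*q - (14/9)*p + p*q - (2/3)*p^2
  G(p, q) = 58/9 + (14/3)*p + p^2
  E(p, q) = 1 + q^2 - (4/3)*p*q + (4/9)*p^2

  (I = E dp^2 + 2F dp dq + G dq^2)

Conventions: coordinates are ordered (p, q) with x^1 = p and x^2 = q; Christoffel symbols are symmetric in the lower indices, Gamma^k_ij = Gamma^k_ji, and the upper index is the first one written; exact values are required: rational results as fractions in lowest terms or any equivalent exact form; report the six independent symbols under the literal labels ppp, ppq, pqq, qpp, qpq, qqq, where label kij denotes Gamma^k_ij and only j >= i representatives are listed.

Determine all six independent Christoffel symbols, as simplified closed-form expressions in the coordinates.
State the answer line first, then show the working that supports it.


Answer: Gamma_ppp = (4*p - 6*q)/(13*p^2 - 12*p*q + 42*p + 9*q^2 + 58), Gamma_ppq = (-6*p + 9*q)/(13*p^2 - 12*p*q + 42*p + 9*q^2 + 58), Gamma_pqq = 0, Gamma_qpp = (-6*p - 14)/(13*p^2 - 12*p*q + 42*p + 9*q^2 + 58), Gamma_qpq = (9*p + 21)/(13*p^2 - 12*p*q + 42*p + 9*q^2 + 58), Gamma_qqq = 0

E = 1 + q^2 - (4/3)*p*q + (4/9)*p^2; F = (7/3)*q - (14/9)*p + p*q - (2/3)*p^2; G = 58/9 + (14/3)*p + p^2
Gamma^k_ij = (1/2) g^{kl} (d_i g_jl + d_j g_il - d_l g_ij), with g^inv = (1/(EG-F^2)) [[G, -F], [-F, E]]
first partials: E_p = -(4/3)*q + (8/9)*p, E_q = 2*q - (4/3)*p, F_p = -14/9 + q - (4/3)*p, F_q = 7/3 + p, G_p = 14/3 + 2*p, G_q = 0
D = EG - F^2 = 58/9 + (14/3)*p + q^2 - (4/3)*p*q + (13/9)*p^2
expanded: Gamma^p_pp = (G E_p - 2F F_p + F E_q)/(2D), Gamma^p_pq = (G E_q - F G_p)/(2D), Gamma^p_qq = (2G F_q - G G_p - F G_q)/(2D), Gamma^q_pp = (2E F_p - E E_q - F E_p)/(2D), Gamma^q_pq = (E G_p - F E_q)/(2D), Gamma^q_qq = (E G_q - 2F F_q + F G_p)/(2D); substitute and cancel common factors


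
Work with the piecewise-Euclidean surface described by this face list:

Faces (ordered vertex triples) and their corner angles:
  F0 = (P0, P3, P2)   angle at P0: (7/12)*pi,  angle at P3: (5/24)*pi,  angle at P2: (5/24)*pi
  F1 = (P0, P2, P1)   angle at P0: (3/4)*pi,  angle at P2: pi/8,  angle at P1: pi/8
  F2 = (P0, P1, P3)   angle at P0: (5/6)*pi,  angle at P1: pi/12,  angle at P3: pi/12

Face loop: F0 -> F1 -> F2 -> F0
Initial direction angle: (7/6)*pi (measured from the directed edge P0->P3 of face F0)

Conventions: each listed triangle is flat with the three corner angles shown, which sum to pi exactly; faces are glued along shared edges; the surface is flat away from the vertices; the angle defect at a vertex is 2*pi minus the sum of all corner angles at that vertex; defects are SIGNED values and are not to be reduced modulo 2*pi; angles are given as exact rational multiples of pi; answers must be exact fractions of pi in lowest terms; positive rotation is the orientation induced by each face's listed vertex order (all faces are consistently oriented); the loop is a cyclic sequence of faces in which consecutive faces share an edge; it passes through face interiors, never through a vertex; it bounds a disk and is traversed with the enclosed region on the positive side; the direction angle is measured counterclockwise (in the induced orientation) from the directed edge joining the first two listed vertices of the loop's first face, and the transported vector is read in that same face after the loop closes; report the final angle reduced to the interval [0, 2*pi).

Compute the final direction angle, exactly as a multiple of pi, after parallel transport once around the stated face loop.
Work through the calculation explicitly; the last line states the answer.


enclosed vertex P0: corner angles sum to (13/6)*pi, defect = 2*pi - (13/6)*pi = -pi/6
final direction = starting direction + enclosed defect total, reduced mod 2*pi (induced orientation)
final angle = (7/6)*pi - pi/6 = pi (mod 2*pi)

Answer: final direction angle = pi


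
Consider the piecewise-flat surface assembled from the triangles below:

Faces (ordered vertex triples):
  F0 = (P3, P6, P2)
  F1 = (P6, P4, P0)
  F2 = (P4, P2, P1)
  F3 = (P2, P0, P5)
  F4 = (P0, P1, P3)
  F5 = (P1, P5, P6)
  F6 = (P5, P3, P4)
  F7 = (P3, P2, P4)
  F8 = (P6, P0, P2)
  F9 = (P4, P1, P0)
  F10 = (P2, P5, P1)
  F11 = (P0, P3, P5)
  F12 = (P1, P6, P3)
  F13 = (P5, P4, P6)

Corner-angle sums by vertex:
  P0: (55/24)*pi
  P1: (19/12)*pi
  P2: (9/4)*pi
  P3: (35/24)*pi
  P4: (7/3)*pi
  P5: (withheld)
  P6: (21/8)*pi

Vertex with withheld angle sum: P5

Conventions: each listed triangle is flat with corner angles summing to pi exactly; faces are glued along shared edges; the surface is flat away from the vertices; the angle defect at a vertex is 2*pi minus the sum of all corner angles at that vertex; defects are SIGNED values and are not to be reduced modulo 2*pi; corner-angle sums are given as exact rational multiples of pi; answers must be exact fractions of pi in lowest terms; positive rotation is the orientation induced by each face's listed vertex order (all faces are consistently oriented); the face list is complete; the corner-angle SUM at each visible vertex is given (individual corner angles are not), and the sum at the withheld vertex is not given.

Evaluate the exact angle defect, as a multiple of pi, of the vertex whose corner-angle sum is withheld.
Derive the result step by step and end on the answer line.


V = 7, E = 21, F = 14; chi = V - E + F = 0
Gauss-Bonnet: total defect = 2*pi*chi = 0; visible defects sum to (-13/24)*pi

Answer: defect(P5) = (13/24)*pi


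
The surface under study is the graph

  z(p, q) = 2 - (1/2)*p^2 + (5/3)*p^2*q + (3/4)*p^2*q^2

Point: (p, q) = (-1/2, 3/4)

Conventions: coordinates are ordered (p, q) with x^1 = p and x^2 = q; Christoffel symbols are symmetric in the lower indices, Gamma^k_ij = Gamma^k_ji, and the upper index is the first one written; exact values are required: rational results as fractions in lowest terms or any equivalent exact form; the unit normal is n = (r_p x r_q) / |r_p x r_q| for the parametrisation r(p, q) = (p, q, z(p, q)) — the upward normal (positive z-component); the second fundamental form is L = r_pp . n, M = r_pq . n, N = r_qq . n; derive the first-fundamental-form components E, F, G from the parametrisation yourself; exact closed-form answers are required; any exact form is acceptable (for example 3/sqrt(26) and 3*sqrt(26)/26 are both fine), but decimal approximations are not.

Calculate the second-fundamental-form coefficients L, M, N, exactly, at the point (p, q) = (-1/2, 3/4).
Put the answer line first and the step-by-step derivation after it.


Answer: L = 90*sqrt(105445)/21089, M = -536*sqrt(105445)/105445, N = 72*sqrt(105445)/105445

z_p = -75/64, z_q = 67/96, z_pp = 75/32, z_pq = -67/24, z_qq = 3/8
E = 9721/4096, F = -1675/2048, G = 13705/9216; answer radicand W^2 = 105445/36864
unnormalised second-form numerators: l = 75/32, m = -67/24, n = 3/8; L = l/sqrt(105445/36864), and similarly M = m/sqrt(W^2), N = n/sqrt(W^2)


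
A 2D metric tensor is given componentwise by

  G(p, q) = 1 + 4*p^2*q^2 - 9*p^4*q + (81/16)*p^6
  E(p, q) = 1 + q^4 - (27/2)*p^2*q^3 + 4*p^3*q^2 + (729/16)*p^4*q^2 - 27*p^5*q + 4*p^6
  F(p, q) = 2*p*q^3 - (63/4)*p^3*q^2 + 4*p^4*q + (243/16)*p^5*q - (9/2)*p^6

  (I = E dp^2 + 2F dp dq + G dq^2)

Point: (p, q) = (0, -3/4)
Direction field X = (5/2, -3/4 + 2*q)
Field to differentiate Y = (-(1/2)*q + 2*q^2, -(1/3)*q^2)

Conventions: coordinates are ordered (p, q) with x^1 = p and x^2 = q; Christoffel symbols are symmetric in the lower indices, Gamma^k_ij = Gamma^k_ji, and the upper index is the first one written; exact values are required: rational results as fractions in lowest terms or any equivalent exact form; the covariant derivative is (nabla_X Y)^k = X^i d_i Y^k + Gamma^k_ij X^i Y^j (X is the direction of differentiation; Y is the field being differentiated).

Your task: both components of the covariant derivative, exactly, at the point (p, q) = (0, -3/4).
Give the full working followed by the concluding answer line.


E = 337/256, F = 0, G = 1 at the point
E_p = 0, E_q = -27/16, F_p = -27/32, F_q = 0, G_p = 0, G_q = 0
EG - F^2 = 337/256;  g^inv = (256/337) * [[1, 0], [0, 337/256]]
first-kind symbols [ij,l] = (1/2)(d_i g_jl + d_j g_il - d_l g_ij): [pp,p] = E_p/2 = 0, [pp,q] = F_p - E_q/2 = 0, [pq,p] = E_q/2 = -27/32, [pq,q] = G_p/2 = 0, [qq,p] = F_q - G_p/2 = 0, [qq,q] = G_q/2 = 0
Gamma^p_ij = (G*[ij,p] - F*[ij,q])/(EG - F^2), Gamma^q_ij = (E*[ij,q] - F*[ij,p])/(EG - F^2)
Gamma_ppp = 0, Gamma_ppq = -216/337, Gamma_pqq = 0, Gamma_qpp = 0, Gamma_qpq = 0, Gamma_qqq = 0
X = (5/2, -9/4), Y = (3/2, -3/16) at the point

Answer: (nabla_X Y)^p = 27873/2696, (nabla_X Y)^q = -9/8


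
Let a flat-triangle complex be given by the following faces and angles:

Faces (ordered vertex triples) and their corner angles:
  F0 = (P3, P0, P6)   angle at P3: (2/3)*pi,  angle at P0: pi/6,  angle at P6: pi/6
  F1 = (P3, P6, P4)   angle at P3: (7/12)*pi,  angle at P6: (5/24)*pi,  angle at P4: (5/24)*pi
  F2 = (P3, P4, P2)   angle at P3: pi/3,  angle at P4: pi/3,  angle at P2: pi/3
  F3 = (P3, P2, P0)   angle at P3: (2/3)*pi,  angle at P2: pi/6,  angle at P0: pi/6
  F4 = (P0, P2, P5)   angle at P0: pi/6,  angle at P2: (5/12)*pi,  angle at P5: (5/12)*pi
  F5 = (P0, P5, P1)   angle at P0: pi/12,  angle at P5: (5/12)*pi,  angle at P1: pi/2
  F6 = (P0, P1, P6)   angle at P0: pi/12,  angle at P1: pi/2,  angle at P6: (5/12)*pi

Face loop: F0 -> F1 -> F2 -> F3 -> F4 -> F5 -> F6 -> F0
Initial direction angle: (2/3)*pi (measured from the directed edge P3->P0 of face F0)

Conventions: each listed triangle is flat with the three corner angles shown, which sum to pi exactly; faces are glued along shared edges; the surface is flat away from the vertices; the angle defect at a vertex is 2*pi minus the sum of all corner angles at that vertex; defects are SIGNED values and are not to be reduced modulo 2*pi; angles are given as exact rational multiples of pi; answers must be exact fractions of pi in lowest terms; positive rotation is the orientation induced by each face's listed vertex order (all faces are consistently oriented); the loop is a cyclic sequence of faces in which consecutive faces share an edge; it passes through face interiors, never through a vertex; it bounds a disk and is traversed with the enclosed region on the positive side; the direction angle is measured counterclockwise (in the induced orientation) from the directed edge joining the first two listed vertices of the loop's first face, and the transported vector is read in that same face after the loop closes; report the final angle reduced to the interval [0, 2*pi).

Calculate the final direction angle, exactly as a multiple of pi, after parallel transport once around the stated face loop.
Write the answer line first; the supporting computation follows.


Answer: final direction angle = (7/4)*pi

enclosed vertex P0: corner angles sum to (2/3)*pi, defect = 2*pi - (2/3)*pi = (4/3)*pi
enclosed vertex P3: corner angles sum to (9/4)*pi, defect = 2*pi - (9/4)*pi = -pi/4
transport around the loop rotates by the sum of enclosed defects; add to the initial angle mod 2*pi
final angle = (2/3)*pi + (13/12)*pi = (7/4)*pi (mod 2*pi)


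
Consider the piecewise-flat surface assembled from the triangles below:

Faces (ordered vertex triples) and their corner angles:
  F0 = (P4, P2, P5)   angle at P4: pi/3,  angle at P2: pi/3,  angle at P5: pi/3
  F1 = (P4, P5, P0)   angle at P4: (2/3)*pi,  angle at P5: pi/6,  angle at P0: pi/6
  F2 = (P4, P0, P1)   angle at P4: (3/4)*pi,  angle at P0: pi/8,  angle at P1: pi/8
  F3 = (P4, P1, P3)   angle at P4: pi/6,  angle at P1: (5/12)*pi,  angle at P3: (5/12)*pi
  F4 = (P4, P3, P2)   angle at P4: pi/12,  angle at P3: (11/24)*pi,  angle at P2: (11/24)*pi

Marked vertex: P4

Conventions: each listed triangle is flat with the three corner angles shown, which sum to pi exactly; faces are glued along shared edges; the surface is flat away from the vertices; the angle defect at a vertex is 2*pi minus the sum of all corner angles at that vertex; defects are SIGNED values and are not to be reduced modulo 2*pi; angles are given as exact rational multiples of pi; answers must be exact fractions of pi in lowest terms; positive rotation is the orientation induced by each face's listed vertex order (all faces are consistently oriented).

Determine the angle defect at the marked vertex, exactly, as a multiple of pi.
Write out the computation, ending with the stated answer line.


Sum of corner angles at P4: 2*pi
defect = 2*pi - 2*pi

Answer: defect(P4) = 0


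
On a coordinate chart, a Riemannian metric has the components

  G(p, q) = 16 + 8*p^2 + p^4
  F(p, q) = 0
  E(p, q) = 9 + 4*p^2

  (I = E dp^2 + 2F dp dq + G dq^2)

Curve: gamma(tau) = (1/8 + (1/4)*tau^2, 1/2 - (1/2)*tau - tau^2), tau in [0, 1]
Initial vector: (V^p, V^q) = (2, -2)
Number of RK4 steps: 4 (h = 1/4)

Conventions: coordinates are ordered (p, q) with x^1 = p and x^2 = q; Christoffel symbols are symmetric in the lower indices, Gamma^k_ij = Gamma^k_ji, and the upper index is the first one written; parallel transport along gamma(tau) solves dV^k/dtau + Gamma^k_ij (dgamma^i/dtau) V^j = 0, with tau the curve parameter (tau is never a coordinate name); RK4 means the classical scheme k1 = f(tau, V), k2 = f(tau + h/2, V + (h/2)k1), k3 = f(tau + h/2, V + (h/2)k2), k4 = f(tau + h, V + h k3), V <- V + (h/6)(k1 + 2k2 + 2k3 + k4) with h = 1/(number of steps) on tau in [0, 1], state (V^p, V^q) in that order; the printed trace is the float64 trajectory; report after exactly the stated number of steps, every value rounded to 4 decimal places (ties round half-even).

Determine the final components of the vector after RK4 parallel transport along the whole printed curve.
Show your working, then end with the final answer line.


gamma'(tau) = ((1/2)*tau, -1/2 - 2*tau); f(tau, V)^k = -Gamma^k_ij(gamma(tau)) gamma'^i(tau) V^j; h = 1/4; intermediate values shown to 6 dp
curve data and Christoffel symbols at the stage parameters:
  tau = 0.000000: gamma = (0.125000, 0.500000), gamma' = (0.000000, -0.500000); Gamma_ppp = 0.055172, Gamma_ppq = 0.000000, Gamma_pqq = -0.110776, Gamma_qpp = 0.000000, Gamma_qpq = 0.062257, Gamma_qqq = 0.000000
  tau = 0.125000: gamma = (0.128906, 0.421875), gamma' = (0.062500, -0.750000); Gamma_ppp = 0.056872, Gamma_ppq = 0.000000, Gamma_pqq = -0.114216, Gamma_qpp = 0.000000, Gamma_qpq = 0.064186, Gamma_qqq = 0.000000
  tau = 0.250000: gamma = (0.140625, 0.312500), gamma' = (0.125000, -1.000000); Gamma_ppp = 0.061955, Gamma_ppq = 0.000000, Gamma_pqq = -0.124524, Gamma_qpp = 0.000000, Gamma_qpq = 0.069967, Gamma_qqq = 0.000000
  tau = 0.375000: gamma = (0.160156, 0.171875), gamma' = (0.187500, -1.250000); Gamma_ppp = 0.070378, Gamma_ppq = 0.000000, Gamma_pqq = -0.141659, Gamma_qpp = 0.000000, Gamma_qpq = 0.079568, Gamma_qqq = 0.000000
  tau = 0.500000: gamma = (0.187500, 0.000000), gamma' = (0.250000, -1.500000); Gamma_ppp = 0.082051, Gamma_ppq = 0.000000, Gamma_pqq = -0.165545, Gamma_qpp = 0.000000, Gamma_qpq = 0.092933, Gamma_qqq = 0.000000
  tau = 0.625000: gamma = (0.222656, -0.203125), gamma' = (0.312500, -1.750000); Gamma_ppp = 0.096825, Gamma_ppq = 0.000000, Gamma_pqq = -0.196050, Gamma_qpp = 0.000000, Gamma_qpq = 0.109965, Gamma_qqq = 0.000000
  tau = 0.750000: gamma = (0.265625, -0.437500), gamma' = (0.375000, -2.000000); Gamma_ppp = 0.114466, Gamma_ppq = 0.000000, Gamma_pqq = -0.232970, Gamma_qpp = 0.000000, Gamma_qpq = 0.130510, Gamma_qqq = 0.000000
  tau = 0.875000: gamma = (0.316406, -0.703125), gamma' = (0.437500, -2.250000); Gamma_ppp = 0.134634, Gamma_ppq = 0.000000, Gamma_pqq = -0.276008, Gamma_qpp = 0.000000, Gamma_qpq = 0.154340, Gamma_qqq = 0.000000
  tau = 1.000000: gamma = (0.375000, -1.000000), gamma' = (0.500000, -2.500000); Gamma_ppp = 0.156863, Gamma_ppq = 0.000000, Gamma_pqq = -0.324755, Gamma_qpp = 0.000000, Gamma_qpq = 0.181132, Gamma_qqq = 0.000000
step 0: V^p = 2.0000, V^q = -2.0000
step 1: k1 = (0.110776, 0.062257), k2 = (0.163499, 0.104938), k3 = (0.163018, 0.105234), k4 = (0.229967, 0.160046); V <- V + (h/6)(k1 + 2k2 + 2k3 + k4): V^p = 2.0414, V^q = -1.9732
step 2: k1 = (0.229903, 0.160088), k2 = (0.318545, 0.235036), k3 = (0.316740, 0.235999), k4 = (0.431835, 0.340084); V <- V + (h/6)(k1 + 2k2 + 2k3 + k4): V^p = 2.1219, V^q = -1.9131
step 3: k1 = (0.431537, 0.340244), k2 = (0.575942, 0.483003), k3 = (0.569274, 0.485863), k4 = (0.737617, 0.678700); V <- V + (h/6)(k1 + 2k2 + 2k3 + k4): V^p = 2.2661, V^q = -1.7899
step 4: k1 = (0.736733, 0.679093), k2 = (0.919965, 0.934040), k3 = (0.898825, 0.939842), k4 = (1.067109, 1.268726); V <- V + (h/6)(k1 + 2k2 + 2k3 + k4): V^p = 2.4928, V^q = -1.5526

Answer: V^p = 2.4928, V^q = -1.5526


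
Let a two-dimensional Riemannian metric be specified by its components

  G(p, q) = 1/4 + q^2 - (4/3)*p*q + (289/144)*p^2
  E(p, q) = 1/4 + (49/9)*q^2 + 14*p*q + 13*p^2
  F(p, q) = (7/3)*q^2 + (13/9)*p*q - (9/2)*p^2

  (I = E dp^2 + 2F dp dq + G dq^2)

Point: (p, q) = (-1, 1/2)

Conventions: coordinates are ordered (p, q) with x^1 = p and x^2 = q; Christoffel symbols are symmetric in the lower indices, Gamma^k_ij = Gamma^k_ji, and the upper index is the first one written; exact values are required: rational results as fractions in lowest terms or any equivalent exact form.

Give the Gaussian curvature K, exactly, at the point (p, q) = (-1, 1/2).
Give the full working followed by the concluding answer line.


E = 137/18, F = -167/36, G = 457/144, EG - F^2 = 253/96 at the point
E_p = -19, E_q = -77/9, F_p = 175/18, F_q = 8/9, G_p = -337/72, G_q = 7/3
E_qq = 98/9, F_pq = 13/9, G_pp = 289/72
Brioschi: K = (det M1 - det M2) / (EG - F^2)^2 with the standard first/second-derivative matrices M1, M2.
M1 = [[-E_qq/2 + F_pq - G_pp/2, E_p/2, F_p - E_q/2], [F_q - G_p/2, E, F], [G_q/2, F, G]] = [[-865/144, -19/2, 14], [155/48, 137/18, -167/36], [7/6, -167/36, 457/144]]; det M1 = -694969/3456
M2 = [[0, E_q/2, G_p/2], [E_q/2, E, F], [G_p/2, F, G]] = [[0, -77/18, -337/144], [-77/18, 137/18, -167/36], [-337/144, -167/36, 457/144]]; det M2 = -2663083/13824
det M1 - det M2 = -12977/1536; K = -12977/1536 / (253/96)^2 = -77862/64009

Answer: K = -77862/64009


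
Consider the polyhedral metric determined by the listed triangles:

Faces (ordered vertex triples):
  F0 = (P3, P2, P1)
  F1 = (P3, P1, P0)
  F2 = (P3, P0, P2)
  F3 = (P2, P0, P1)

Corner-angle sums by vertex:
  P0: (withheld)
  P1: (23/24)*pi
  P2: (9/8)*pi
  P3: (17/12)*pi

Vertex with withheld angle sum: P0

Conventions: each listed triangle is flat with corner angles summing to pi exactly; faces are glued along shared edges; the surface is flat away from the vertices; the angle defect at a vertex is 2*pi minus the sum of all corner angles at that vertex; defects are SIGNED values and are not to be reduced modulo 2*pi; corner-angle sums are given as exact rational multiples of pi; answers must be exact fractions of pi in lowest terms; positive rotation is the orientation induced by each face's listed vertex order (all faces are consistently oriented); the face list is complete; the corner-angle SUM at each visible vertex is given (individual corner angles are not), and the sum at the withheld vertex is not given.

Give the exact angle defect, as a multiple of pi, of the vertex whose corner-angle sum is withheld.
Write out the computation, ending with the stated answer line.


V = 4, E = 6, F = 4; chi = V - E + F = 2
Gauss-Bonnet: total defect = 2*pi*chi = 4*pi; visible defects sum to (5/2)*pi

Answer: defect(P0) = (3/2)*pi


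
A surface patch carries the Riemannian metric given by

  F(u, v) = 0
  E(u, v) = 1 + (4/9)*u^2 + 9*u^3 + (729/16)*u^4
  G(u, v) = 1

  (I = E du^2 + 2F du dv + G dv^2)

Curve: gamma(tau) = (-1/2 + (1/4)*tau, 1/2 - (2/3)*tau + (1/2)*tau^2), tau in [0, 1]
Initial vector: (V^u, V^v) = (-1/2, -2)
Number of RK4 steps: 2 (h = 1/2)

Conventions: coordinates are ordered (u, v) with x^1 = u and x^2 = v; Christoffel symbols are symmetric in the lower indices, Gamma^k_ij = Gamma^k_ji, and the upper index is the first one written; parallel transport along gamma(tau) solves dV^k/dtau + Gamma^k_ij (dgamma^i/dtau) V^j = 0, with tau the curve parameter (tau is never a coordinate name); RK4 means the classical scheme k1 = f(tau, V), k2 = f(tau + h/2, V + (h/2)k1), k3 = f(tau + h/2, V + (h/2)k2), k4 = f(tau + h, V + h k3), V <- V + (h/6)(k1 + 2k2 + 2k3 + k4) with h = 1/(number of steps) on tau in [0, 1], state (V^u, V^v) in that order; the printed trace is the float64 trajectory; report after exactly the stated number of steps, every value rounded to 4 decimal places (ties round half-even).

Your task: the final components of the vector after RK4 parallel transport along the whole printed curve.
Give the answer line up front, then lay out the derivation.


Answer: V^u = -0.8156, V^v = -2.0000

gamma'(tau) = (1/4, -2/3 + tau); f(tau, V)^k = -Gamma^k_ij(gamma(tau)) gamma'^i(tau) V^j; h = 1/2; intermediate values shown to 6 dp
curve data and Christoffel symbols at the stage parameters:
  tau = 0.000000: gamma = (-0.500000, 0.500000), gamma' = (0.250000, -0.666667); Gamma_uuu = -2.907030, Gamma_uuv = 0.000000, Gamma_uvv = 0.000000, Gamma_vuu = 0.000000, Gamma_vuv = 0.000000, Gamma_vvv = 0.000000
  tau = 0.250000: gamma = (-0.437500, 0.364583), gamma' = (0.250000, -0.416667); Gamma_uuu = -2.619792, Gamma_uuv = 0.000000, Gamma_uvv = 0.000000, Gamma_vuu = 0.000000, Gamma_vuv = 0.000000, Gamma_vvv = 0.000000
  tau = 0.500000: gamma = (-0.375000, 0.291667), gamma' = (0.250000, -0.166667); Gamma_uuu = -2.064366, Gamma_uuv = 0.000000, Gamma_uvv = 0.000000, Gamma_vuu = 0.000000, Gamma_vuv = 0.000000, Gamma_vvv = 0.000000
  tau = 0.750000: gamma = (-0.312500, 0.281250), gamma' = (0.250000, 0.083333); Gamma_uuu = -1.330918, Gamma_uuv = 0.000000, Gamma_uvv = 0.000000, Gamma_vuu = 0.000000, Gamma_vuv = 0.000000, Gamma_vvv = 0.000000
  tau = 1.000000: gamma = (-0.250000, 0.333333), gamma' = (0.250000, 0.333333); Gamma_uuu = -0.648924, Gamma_uuv = 0.000000, Gamma_uvv = 0.000000, Gamma_vuu = 0.000000, Gamma_vuv = 0.000000, Gamma_vvv = 0.000000
step 0: V^u = -0.5000, V^v = -2.0000
step 1: k1 = (-0.363379, 0.000000), k2 = (-0.386972, 0.000000), k3 = (-0.390836, 0.000000), k4 = (-0.358899, 0.000000); V <- V + (h/6)(k1 + 2k2 + 2k3 + k4): V^u = -0.6898, V^v = -2.0000
step 2: k1 = (-0.356013, 0.000000), k2 = (-0.259139, 0.000000), k3 = (-0.251081, 0.000000), k4 = (-0.132277, 0.000000); V <- V + (h/6)(k1 + 2k2 + 2k3 + k4): V^u = -0.8156, V^v = -2.0000


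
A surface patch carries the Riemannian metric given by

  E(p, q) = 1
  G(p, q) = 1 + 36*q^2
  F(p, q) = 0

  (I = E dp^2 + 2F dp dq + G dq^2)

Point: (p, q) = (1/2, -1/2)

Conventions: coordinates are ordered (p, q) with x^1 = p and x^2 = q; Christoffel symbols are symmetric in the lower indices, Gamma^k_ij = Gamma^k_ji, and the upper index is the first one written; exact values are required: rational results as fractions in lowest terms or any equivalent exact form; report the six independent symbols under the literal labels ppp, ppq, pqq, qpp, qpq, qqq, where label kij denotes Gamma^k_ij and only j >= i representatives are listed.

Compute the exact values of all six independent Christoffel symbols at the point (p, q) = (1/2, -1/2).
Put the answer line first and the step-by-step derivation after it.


Answer: Gamma_ppp = 0, Gamma_ppq = 0, Gamma_pqq = 0, Gamma_qpp = 0, Gamma_qpq = 0, Gamma_qqq = -9/5

E = 1, F = 0, G = 10 at the point
E_p = 0, E_q = 0, F_p = 0, F_q = 0, G_p = 0, G_q = -36
EG - F^2 = 10;  g^inv = (1/10) * [[10, 0], [0, 1]]
first-kind symbols [ij,l] = (1/2)(d_i g_jl + d_j g_il - d_l g_ij): [pp,p] = E_p/2 = 0, [pp,q] = F_p - E_q/2 = 0, [pq,p] = E_q/2 = 0, [pq,q] = G_p/2 = 0, [qq,p] = F_q - G_p/2 = 0, [qq,q] = G_q/2 = -18
Gamma^p_ij = (G*[ij,p] - F*[ij,q])/(EG - F^2), Gamma^q_ij = (E*[ij,q] - F*[ij,p])/(EG - F^2)


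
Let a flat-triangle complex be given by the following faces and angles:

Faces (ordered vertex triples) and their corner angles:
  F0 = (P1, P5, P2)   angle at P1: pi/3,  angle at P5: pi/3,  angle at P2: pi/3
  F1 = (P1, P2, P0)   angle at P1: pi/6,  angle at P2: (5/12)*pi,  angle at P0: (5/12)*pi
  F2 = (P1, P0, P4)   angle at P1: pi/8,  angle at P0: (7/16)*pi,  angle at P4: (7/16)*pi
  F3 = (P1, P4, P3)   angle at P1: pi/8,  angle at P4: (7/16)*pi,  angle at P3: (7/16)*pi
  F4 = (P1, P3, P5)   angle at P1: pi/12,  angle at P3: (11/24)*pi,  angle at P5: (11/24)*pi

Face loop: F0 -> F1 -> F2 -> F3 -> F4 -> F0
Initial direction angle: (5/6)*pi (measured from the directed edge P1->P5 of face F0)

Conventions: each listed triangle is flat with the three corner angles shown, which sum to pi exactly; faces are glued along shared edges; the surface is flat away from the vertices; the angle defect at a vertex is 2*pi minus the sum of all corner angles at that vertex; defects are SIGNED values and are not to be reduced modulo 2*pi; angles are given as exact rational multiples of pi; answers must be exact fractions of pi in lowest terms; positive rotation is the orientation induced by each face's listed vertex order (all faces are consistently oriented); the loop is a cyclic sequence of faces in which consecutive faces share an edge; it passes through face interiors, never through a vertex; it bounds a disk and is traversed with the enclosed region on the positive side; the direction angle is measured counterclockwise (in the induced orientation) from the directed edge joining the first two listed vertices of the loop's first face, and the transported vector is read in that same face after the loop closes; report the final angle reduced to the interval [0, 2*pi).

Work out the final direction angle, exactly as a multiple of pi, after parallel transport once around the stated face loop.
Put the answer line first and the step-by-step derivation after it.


Answer: final direction angle = 0

enclosed vertex P1: corner angles sum to (5/6)*pi, defect = 2*pi - (5/6)*pi = (7/6)*pi
final direction = starting direction + enclosed defect total, reduced mod 2*pi (induced orientation)
final angle = (5/6)*pi + (7/6)*pi = 0 (mod 2*pi)
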